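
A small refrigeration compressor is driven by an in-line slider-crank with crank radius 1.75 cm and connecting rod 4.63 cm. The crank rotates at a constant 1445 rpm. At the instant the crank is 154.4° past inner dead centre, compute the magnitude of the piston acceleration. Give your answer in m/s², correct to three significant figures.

ω = 2π·1445/60 = 151.3 rad/s
x(θ) = r cosθ + √(L² − r² sin²θ); with ω constant, a = ω²·d²x/dθ².
d²x/dθ² = −r cosθ − r²(cos2θ)/√u − r⁴ sin²2θ/(4u^{3/2}),  u = L² − r² sin²θ = 0.00208651 m².
Substituting r = 0.0175 m, L = 0.0463 m, θ = 154.4°: d²x/dθ² = +0.011432 m.
a = ω²·d²x/dθ² = (151.3)²·(+0.011432) = +261.76 m/s²;  |a| = 261.76 m/s².

262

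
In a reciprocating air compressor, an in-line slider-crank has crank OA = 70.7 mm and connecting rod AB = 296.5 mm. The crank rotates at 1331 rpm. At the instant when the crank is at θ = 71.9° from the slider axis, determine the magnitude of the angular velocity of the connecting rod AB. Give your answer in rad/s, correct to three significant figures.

10.6

ω = 139.4 rad/s (converted from 1331 rpm).
The rod makes angle φ with the slider axis where L sinφ = r sinθ; differentiating, L cosφ·φ̇ = r ω cosθ.
L cosφ = √(L² − r² sin²θ) = 0.28878 m.
|ω_rod| = r ω |cosθ| / √(L² − r² sin²θ) = 0.0707·139.4·0.31068/0.28878 = 10.601 rad/s.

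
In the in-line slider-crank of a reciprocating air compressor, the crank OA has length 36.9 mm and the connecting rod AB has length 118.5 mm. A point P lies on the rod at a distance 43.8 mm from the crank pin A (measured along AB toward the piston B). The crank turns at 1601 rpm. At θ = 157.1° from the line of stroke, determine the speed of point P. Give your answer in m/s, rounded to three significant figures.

4.19

ω = 167.7 rad/s.  Crank-pin speed |V_A| = rω = 6.1865 m/s, perpendicular to OA.
Rod angle: sinφ = −(r/L) sinθ ⇒ φ = -6.960°; ω_rod = −rω cosθ/√(L²−r²sin²θ) = +48.449 rad/s.
V_P = V_A + ω_rod × AP, with AP = 0.0438 m along the rod.
Components: V_Px = −rω sinθ − a·ω_rod·sinφ = -2.1502 m/s;  V_Py = rω cosθ + a·ω_rod·cosφ = -3.5925 m/s.
|V_P| = √(V_Px² + V_Py²) = 4.1868 m/s.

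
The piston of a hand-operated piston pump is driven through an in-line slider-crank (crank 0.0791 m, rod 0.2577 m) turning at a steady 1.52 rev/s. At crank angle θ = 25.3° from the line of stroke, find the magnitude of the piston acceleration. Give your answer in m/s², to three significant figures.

ω = 2π·1.52 = 9.55 rad/s
x(θ) = r cosθ + √(L² − r² sin²θ); with ω constant, a = ω²·d²x/dθ².
d²x/dθ² = −r cosθ − r²(cos2θ)/√u − r⁴ sin²2θ/(4u^{3/2}),  u = L² − r² sin²θ = 0.0652666 m².
Substituting r = 0.0791 m, L = 0.2577 m, θ = 25.3°: d²x/dθ² = -0.087409 m.
a = ω²·d²x/dθ² = (9.55)²·(-0.087409) = -7.9726 m/s²;  |a| = 7.9726 m/s².

7.97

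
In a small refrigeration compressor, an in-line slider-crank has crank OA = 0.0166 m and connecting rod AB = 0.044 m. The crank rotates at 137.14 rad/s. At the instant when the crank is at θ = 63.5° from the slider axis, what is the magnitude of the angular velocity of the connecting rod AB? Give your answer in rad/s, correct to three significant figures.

24.5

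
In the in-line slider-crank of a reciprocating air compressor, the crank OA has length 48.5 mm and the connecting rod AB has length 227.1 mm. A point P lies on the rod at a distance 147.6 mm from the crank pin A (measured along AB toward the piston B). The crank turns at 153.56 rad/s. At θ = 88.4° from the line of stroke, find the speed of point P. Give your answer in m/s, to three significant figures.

7.47

ω = 153.6 rad/s.  Crank-pin speed |V_A| = rω = 7.4477 m/s, perpendicular to OA.
Rod angle: sinφ = −(r/L) sinθ ⇒ φ = -12.326°; ω_rod = −rω cosθ/√(L²−r²sin²θ) = -0.93729 rad/s.
V_P = V_A + ω_rod × AP, with AP = 0.1476 m along the rod.
Components: V_Px = −rω sinθ − a·ω_rod·sinφ = -7.4743 m/s;  V_Py = rω cosθ + a·ω_rod·cosφ = +0.072797 m/s.
|V_P| = √(V_Px² + V_Py²) = 7.4746 m/s.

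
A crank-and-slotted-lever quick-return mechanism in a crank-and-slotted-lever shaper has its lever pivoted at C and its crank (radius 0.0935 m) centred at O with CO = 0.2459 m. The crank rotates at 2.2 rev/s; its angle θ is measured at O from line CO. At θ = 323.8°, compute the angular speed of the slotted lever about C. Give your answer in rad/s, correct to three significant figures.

ω = 13.82 rad/s (from 2.2 rev/s).
Crank pin A relative to C: A = (d + r cosθ, r sinθ); lever angle φ = atan2(r sinθ, d + r cosθ).
Differentiating tanφ: φ̇ = rω(d cosθ + r)/(d² + r² + 2dr cosθ).
d² + r² + 2dr cosθ = |CA|² = 0.106316 m²;  d cosθ + r = +0.29193 m.
|ω_lever| = |0.0935·13.82·+0.29193| / 0.106316 = 3.5489 rad/s.

3.55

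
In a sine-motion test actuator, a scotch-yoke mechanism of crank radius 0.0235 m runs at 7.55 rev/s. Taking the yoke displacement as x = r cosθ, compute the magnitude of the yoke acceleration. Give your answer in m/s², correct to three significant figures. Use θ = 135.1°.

37.5

ω = 47.44 rad/s (from 7.55 rev/s).
x = r cosθ ⇒ ẍ = −rω² cosθ (ω constant).
|a| = rω²|cosθ| = 0.0235·(47.44)²·|cos 135.1°| = 37.46 m/s².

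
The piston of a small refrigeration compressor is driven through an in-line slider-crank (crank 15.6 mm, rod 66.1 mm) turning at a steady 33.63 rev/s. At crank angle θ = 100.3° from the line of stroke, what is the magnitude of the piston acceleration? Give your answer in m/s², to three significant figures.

282

ω = 2π·33.6 = 211.3 rad/s
x(θ) = r cosθ + √(L² − r² sin²θ); with ω constant, a = ω²·d²x/dθ².
d²x/dθ² = −r cosθ − r²(cos2θ)/√u − r⁴ sin²2θ/(4u^{3/2}),  u = L² − r² sin²θ = 0.00413363 m².
Substituting r = 0.0156 m, L = 0.0661 m, θ = 100.3°: d²x/dθ² = +0.0063255 m.
a = ω²·d²x/dθ² = (211.3)²·(+0.0063255) = +282.43 m/s²;  |a| = 282.43 m/s².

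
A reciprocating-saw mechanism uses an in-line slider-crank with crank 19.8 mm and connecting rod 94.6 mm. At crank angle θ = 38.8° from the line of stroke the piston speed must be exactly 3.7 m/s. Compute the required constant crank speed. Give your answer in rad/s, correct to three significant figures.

256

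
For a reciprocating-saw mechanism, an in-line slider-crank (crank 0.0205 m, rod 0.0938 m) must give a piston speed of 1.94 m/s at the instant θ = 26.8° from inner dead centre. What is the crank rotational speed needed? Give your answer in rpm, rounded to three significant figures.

1680

For an in-line slider-crank, |v_piston| = rω|sinθ|·[1 + r cosθ/√(L² − r² sin²θ)].
With r = 0.0205 m, L = 0.0938 m, θ = 26.8°: the bracketed kinematic factor |dx/dθ| = 0.011055 m.
ω = v/|dx/dθ| = 1.94/0.011055 = 175.49 rad/s.
N = 60ω/(2π) = 1675.8 rpm.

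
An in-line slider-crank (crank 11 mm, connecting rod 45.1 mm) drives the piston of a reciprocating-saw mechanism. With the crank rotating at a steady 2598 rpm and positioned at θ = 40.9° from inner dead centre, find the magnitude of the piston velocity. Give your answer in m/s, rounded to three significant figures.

2.33

ω = 2π·2598/60 = 272.1 rad/s
For an in-line slider-crank, x = r cosθ + √(L² − r² sin²θ), so v = −rω sinθ·[1 + r cosθ/√(L² − r² sin²θ)].
With r = 0.011 m, L = 0.0451 m, θ = 40.9°: √(L² − r² sin²θ) = 0.044521 m.
v = −0.011·272.1·0.65474·[1 + 0.011·0.75585/0.044521] = -2.3254 m/s.
|v| = 2.3254 m/s.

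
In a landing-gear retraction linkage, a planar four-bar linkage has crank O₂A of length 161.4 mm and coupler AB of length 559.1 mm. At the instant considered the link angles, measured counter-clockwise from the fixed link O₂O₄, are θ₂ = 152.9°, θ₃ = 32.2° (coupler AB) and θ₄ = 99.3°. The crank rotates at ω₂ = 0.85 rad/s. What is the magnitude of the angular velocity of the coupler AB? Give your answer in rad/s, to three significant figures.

ω₂ = 0.85 rad/s
Differentiating the loop-closure r₂e^{iθ₂}+r₃e^{iθ₃}=r₁+r₄e^{iθ₄} gives r₂ω₂e^{iθ₂}+r₃ω₃e^{iθ₃}=r₄ω₄e^{iθ₄}.
Eliminating the other unknown: ω₃ = r₂ω₂ sin(θ₄−θ₂) / [r₃ sin(θ₃−θ₄)].
Numerator sine = -0.80489; denominator sine = -0.92119.
Result = 0.1614·0.85·(-0.80489) / (0.5591·(-0.92119)) = +0.2144 rad/s; magnitude 0.2144 rad/s.

0.214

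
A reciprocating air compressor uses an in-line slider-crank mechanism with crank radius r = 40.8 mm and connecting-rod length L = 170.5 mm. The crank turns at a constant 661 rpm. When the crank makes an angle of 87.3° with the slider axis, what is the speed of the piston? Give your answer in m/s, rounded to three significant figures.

2.85

ω = 2π·661/60 = 69.22 rad/s
For an in-line slider-crank, x = r cosθ + √(L² − r² sin²θ), so v = −rω sinθ·[1 + r cosθ/√(L² − r² sin²θ)].
With r = 0.0408 m, L = 0.1705 m, θ = 87.3°: √(L² − r² sin²θ) = 0.16556 m.
v = −0.0408·69.22·0.99889·[1 + 0.0408·0.04711/0.16556] = -2.8538 m/s.
|v| = 2.8538 m/s.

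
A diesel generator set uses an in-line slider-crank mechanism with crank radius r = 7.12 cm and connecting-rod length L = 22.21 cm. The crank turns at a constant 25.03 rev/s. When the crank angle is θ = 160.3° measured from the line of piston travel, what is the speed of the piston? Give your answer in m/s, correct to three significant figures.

ω = 2π·25 = 157.3 rad/s
For an in-line slider-crank, x = r cosθ + √(L² − r² sin²θ), so v = −rω sinθ·[1 + r cosθ/√(L² − r² sin²θ)].
With r = 0.0712 m, L = 0.2221 m, θ = 160.3°: √(L² − r² sin²θ) = 0.2208 m.
v = −0.0712·157.3·0.33710·[1 + 0.0712·-0.94147/0.2208] = -2.6287 m/s.
|v| = 2.6287 m/s.

2.63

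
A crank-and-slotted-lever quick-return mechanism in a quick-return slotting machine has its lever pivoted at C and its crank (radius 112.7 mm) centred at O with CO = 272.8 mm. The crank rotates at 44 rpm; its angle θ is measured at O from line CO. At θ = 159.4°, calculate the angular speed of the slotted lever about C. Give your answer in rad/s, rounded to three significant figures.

2.51

ω = 4.608 rad/s (from 44 rpm).
Crank pin A relative to C: A = (d + r cosθ, r sinθ); lever angle φ = atan2(r sinθ, d + r cosθ).
Differentiating tanφ: φ̇ = rω(d cosθ + r)/(d² + r² + 2dr cosθ).
d² + r² + 2dr cosθ = |CA|² = 0.0295637 m²;  d cosθ + r = -0.14266 m.
|ω_lever| = |0.1127·4.608·-0.14266| / 0.0295637 = 2.5058 rad/s.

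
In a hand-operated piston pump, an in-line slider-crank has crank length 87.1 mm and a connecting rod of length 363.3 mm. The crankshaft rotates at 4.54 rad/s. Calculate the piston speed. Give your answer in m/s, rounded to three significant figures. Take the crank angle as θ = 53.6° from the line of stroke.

0.364

ω = 4.54 rad/s
For an in-line slider-crank, x = r cosθ + √(L² − r² sin²θ), so v = −rω sinθ·[1 + r cosθ/√(L² − r² sin²θ)].
With r = 0.0871 m, L = 0.3633 m, θ = 53.6°: √(L² − r² sin²θ) = 0.35647 m.
v = −0.0871·4.54·0.80489·[1 + 0.0871·0.59342/0.35647] = -0.36443 m/s.
|v| = 0.36443 m/s.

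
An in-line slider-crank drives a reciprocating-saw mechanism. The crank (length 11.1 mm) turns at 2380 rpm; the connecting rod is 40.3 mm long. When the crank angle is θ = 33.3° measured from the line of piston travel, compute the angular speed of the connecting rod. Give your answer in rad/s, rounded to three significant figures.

58.0

ω = 249.2 rad/s (converted from 2380 rpm).
The rod makes angle φ with the slider axis where L sinφ = r sinθ; differentiating, L cosφ·φ̇ = r ω cosθ.
L cosφ = √(L² − r² sin²θ) = 0.039837 m.
|ω_rod| = r ω |cosθ| / √(L² − r² sin²θ) = 0.0111·249.2·0.83581/0.039837 = 58.043 rad/s.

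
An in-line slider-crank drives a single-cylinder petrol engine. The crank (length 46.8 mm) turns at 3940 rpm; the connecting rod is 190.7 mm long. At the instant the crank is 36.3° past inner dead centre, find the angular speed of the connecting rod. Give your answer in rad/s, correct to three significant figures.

82.5

ω = 412.6 rad/s (converted from 3940 rpm).
The rod makes angle φ with the slider axis where L sinφ = r sinθ; differentiating, L cosφ·φ̇ = r ω cosθ.
L cosφ = √(L² − r² sin²θ) = 0.18868 m.
|ω_rod| = r ω |cosθ| / √(L² − r² sin²θ) = 0.0468·412.6·0.80593/0.18868 = 82.48 rad/s.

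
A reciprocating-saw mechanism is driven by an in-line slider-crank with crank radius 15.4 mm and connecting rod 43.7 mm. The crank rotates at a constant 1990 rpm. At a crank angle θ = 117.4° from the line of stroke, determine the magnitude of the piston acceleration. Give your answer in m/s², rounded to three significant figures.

ω = 2π·1990/60 = 208.4 rad/s
x(θ) = r cosθ + √(L² − r² sin²θ); with ω constant, a = ω²·d²x/dθ².
d²x/dθ² = −r cosθ − r²(cos2θ)/√u − r⁴ sin²2θ/(4u^{3/2}),  u = L² − r² sin²θ = 0.00172276 m².
Substituting r = 0.0154 m, L = 0.0437 m, θ = 117.4°: d²x/dθ² = +0.010249 m.
a = ω²·d²x/dθ² = (208.4)²·(+0.010249) = +445.11 m/s²;  |a| = 445.11 m/s².

445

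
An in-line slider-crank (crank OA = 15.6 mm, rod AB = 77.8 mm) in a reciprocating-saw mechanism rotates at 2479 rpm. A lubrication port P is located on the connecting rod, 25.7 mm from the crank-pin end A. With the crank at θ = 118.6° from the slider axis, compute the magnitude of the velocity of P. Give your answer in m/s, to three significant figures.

ω = 259.6 rad/s.  Crank-pin speed |V_A| = rω = 4.0498 m/s, perpendicular to OA.
Rod angle: sinφ = −(r/L) sinθ ⇒ φ = -10.140°; ω_rod = −rω cosθ/√(L²−r²sin²θ) = +25.313 rad/s.
V_P = V_A + ω_rod × AP, with AP = 0.0257 m along the rod.
Components: V_Px = −rω sinθ − a·ω_rod·sinφ = -3.4411 m/s;  V_Py = rω cosθ + a·ω_rod·cosφ = -1.2982 m/s.
|V_P| = √(V_Px² + V_Py²) = 3.6778 m/s.

3.68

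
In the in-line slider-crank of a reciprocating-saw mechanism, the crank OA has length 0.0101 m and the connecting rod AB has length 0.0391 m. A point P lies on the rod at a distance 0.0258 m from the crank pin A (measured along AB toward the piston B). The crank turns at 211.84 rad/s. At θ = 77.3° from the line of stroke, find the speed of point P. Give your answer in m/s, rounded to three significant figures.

2.17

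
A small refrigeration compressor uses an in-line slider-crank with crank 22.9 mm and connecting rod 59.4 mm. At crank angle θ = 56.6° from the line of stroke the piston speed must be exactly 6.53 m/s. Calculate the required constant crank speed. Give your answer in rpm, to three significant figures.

2660

For an in-line slider-crank, |v_piston| = rω|sinθ|·[1 + r cosθ/√(L² − r² sin²θ)].
With r = 0.0229 m, L = 0.0594 m, θ = 56.6°: the bracketed kinematic factor |dx/dθ| = 0.023403 m.
ω = v/|dx/dθ| = 6.53/0.023403 = 279.02 rad/s.
N = 60ω/(2π) = 2664.4 rpm.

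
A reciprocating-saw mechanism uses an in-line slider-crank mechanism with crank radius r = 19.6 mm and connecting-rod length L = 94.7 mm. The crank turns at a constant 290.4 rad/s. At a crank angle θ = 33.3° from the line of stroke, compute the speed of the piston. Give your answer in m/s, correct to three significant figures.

ω = 290.4 rad/s
For an in-line slider-crank, x = r cosθ + √(L² − r² sin²θ), so v = −rω sinθ·[1 + r cosθ/√(L² − r² sin²θ)].
With r = 0.0196 m, L = 0.0947 m, θ = 33.3°: √(L² − r² sin²θ) = 0.094087 m.
v = −0.0196·290.4·0.54902·[1 + 0.0196·0.83581/0.094087] = -3.669 m/s.
|v| = 3.669 m/s.

3.67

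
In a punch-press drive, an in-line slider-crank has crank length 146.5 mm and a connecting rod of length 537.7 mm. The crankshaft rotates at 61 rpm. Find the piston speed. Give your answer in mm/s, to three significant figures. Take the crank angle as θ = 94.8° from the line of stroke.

910

ω = 2π·61/60 = 6.388 rad/s
For an in-line slider-crank, x = r cosθ + √(L² − r² sin²θ), so v = −rω sinθ·[1 + r cosθ/√(L² − r² sin²θ)].
With r = 0.1465 m, L = 0.5377 m, θ = 94.8°: √(L² − r² sin²θ) = 0.5175 m.
v = −0.1465·6.388·0.99649·[1 + 0.1465·-0.08368/0.5175] = -0.91046 m/s.
|v| = 0.91046 m/s = 910.46 mm/s.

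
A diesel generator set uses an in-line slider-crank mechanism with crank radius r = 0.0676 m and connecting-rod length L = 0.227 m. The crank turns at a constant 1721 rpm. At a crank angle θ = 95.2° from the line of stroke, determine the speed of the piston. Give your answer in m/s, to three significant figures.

11.8

ω = 2π·1721/60 = 180.2 rad/s
For an in-line slider-crank, x = r cosθ + √(L² − r² sin²θ), so v = −rω sinθ·[1 + r cosθ/√(L² − r² sin²θ)].
With r = 0.0676 m, L = 0.227 m, θ = 95.2°: √(L² − r² sin²θ) = 0.21679 m.
v = −0.0676·180.2·0.99588·[1 + 0.0676·-0.09063/0.21679] = -11.79 m/s.
|v| = 11.79 m/s.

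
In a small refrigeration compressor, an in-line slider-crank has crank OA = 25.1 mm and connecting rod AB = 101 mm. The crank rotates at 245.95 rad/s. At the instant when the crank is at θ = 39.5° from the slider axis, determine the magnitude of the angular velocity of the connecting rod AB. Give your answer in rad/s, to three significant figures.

ω = 245.9 rad/s
The rod makes angle φ with the slider axis where L sinφ = r sinθ; differentiating, L cosφ·φ̇ = r ω cosθ.
L cosφ = √(L² − r² sin²θ) = 0.09973 m.
|ω_rod| = r ω |cosθ| / √(L² − r² sin²θ) = 0.0251·245.9·0.77162/0.09973 = 47.764 rad/s.

47.8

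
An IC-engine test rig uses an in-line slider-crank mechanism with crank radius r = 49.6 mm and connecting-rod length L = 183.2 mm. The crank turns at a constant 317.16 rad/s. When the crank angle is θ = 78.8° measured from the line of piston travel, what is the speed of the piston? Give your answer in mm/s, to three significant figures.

ω = 317.2 rad/s
For an in-line slider-crank, x = r cosθ + √(L² − r² sin²θ), so v = −rω sinθ·[1 + r cosθ/√(L² − r² sin²θ)].
With r = 0.0496 m, L = 0.1832 m, θ = 78.8°: √(L² − r² sin²θ) = 0.17662 m.
v = −0.0496·317.2·0.98096·[1 + 0.0496·0.19423/0.17662] = -16.273 m/s.
|v| = 16.273 m/s = 16273 mm/s.

16300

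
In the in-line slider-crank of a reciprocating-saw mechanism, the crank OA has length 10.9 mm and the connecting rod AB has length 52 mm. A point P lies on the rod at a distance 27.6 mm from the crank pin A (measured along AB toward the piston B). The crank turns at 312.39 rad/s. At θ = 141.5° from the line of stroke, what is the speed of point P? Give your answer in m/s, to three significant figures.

ω = 312.4 rad/s.  Crank-pin speed |V_A| = rω = 3.4051 m/s, perpendicular to OA.
Rod angle: sinφ = −(r/L) sinθ ⇒ φ = -7.498°; ω_rod = −rω cosθ/√(L²−r²sin²θ) = +51.688 rad/s.
V_P = V_A + ω_rod × AP, with AP = 0.0276 m along the rod.
Components: V_Px = −rω sinθ − a·ω_rod·sinφ = -1.9335 m/s;  V_Py = rω cosθ + a·ω_rod·cosφ = -1.2504 m/s.
|V_P| = √(V_Px² + V_Py²) = 2.3026 m/s.

2.30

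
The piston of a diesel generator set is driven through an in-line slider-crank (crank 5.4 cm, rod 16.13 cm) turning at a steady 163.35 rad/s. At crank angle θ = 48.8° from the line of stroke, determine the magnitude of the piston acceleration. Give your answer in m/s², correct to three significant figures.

ω = 163.3 rad/s
x(θ) = r cosθ + √(L² − r² sin²θ); with ω constant, a = ω²·d²x/dθ².
d²x/dθ² = −r cosθ − r²(cos2θ)/√u − r⁴ sin²2θ/(4u^{3/2}),  u = L² − r² sin²θ = 0.0243669 m².
Substituting r = 0.054 m, L = 0.1613 m, θ = 48.8°: d²x/dθ² = -0.033648 m.
a = ω²·d²x/dθ² = (163.3)²·(-0.033648) = -897.83 m/s²;  |a| = 897.83 m/s².

898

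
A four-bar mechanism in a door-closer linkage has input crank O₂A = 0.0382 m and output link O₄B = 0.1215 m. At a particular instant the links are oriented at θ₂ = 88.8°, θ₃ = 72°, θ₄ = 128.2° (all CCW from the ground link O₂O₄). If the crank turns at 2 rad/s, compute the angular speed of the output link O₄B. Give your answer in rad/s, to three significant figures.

ω₂ = 2 rad/s
Differentiating the loop-closure r₂e^{iθ₂}+r₃e^{iθ₃}=r₁+r₄e^{iθ₄} gives r₂ω₂e^{iθ₂}+r₃ω₃e^{iθ₃}=r₄ω₄e^{iθ₄}.
Eliminating the other unknown: ω₄ = r₂ω₂ sin(θ₂−θ₃) / [r₄ sin(θ₄−θ₃)].
Numerator sine = +0.28903; denominator sine = +0.83098.
Result = 0.0382·2·(+0.28903) / (0.1215·(+0.83098)) = +0.21871 rad/s; magnitude 0.21871 rad/s.

0.219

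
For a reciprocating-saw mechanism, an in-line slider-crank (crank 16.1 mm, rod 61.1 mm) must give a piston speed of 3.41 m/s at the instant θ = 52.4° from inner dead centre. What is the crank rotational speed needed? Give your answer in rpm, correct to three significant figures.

For an in-line slider-crank, |v_piston| = rω|sinθ|·[1 + r cosθ/√(L² − r² sin²θ)].
With r = 0.0161 m, L = 0.0611 m, θ = 52.4°: the bracketed kinematic factor |dx/dθ| = 0.014853 m.
ω = v/|dx/dθ| = 3.41/0.014853 = 229.58 rad/s.
N = 60ω/(2π) = 2192.4 rpm.

2190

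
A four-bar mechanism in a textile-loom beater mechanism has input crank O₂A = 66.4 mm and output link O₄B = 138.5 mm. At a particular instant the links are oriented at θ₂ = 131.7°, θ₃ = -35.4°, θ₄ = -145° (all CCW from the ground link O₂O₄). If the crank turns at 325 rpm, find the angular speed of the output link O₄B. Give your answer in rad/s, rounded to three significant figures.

3.87

ω₂ = 34.03 rad/s (from 325 rpm).
Differentiating the loop-closure r₂e^{iθ₂}+r₃e^{iθ₃}=r₁+r₄e^{iθ₄} gives r₂ω₂e^{iθ₂}+r₃ω₃e^{iθ₃}=r₄ω₄e^{iθ₄}.
Eliminating the other unknown: ω₄ = r₂ω₂ sin(θ₂−θ₃) / [r₄ sin(θ₄−θ₃)].
Numerator sine = +0.22325; denominator sine = -0.94206.
Result = 0.0664·34.03·(+0.22325) / (0.1385·(-0.94206)) = -3.8667 rad/s; magnitude 3.8667 rad/s.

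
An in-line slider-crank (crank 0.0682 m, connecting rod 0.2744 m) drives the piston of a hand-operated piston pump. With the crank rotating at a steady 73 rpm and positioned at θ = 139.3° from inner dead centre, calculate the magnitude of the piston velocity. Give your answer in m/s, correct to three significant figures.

0.275

ω = 2π·73/60 = 7.645 rad/s
For an in-line slider-crank, x = r cosθ + √(L² − r² sin²θ), so v = −rω sinθ·[1 + r cosθ/√(L² − r² sin²θ)].
With r = 0.0682 m, L = 0.2744 m, θ = 139.3°: √(L² − r² sin²θ) = 0.27077 m.
v = −0.0682·7.645·0.65210·[1 + 0.0682·-0.75813/0.27077] = -0.27506 m/s.
|v| = 0.27506 m/s.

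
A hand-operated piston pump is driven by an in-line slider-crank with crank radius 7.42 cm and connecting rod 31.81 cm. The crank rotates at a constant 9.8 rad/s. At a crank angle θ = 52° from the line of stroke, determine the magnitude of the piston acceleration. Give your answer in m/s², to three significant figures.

4.00

ω = 9.8 rad/s
x(θ) = r cosθ + √(L² − r² sin²θ); with ω constant, a = ω²·d²x/dθ².
d²x/dθ² = −r cosθ − r²(cos2θ)/√u − r⁴ sin²2θ/(4u^{3/2}),  u = L² − r² sin²θ = 0.0977688 m².
Substituting r = 0.0742 m, L = 0.3181 m, θ = 52°: d²x/dθ² = -0.041656 m.
a = ω²·d²x/dθ² = (9.8)²·(-0.041656) = -4.0006 m/s²;  |a| = 4.0006 m/s².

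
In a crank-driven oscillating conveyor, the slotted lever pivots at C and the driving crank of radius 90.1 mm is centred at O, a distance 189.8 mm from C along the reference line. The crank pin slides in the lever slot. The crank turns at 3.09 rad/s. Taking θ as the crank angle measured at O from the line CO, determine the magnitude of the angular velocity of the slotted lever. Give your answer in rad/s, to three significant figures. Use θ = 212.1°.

1.30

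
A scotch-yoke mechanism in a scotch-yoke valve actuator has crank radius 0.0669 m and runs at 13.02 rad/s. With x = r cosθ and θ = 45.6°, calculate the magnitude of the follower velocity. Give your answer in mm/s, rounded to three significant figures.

622

ω = 13.02 rad/s
x = r cosθ ⇒ ẋ = −rω sinθ.
|v| = rω|sinθ| = 0.0669·13.02·|sin 45.6°| = 0.62233 m/s = 622.33 mm/s.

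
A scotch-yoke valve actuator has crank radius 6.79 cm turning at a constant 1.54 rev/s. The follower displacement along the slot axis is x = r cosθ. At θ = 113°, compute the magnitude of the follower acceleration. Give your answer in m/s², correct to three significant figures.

2.48

ω = 9.676 rad/s (from 1.54 rev/s).
x = r cosθ ⇒ ẍ = −rω² cosθ (ω constant).
|a| = rω²|cosθ| = 0.0679·(9.676)²·|cos 113°| = 2.484 m/s².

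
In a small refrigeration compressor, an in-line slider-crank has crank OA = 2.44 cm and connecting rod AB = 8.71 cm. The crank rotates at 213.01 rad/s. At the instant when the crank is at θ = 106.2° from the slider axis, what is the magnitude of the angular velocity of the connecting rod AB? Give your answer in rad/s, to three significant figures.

ω = 213 rad/s
The rod makes angle φ with the slider axis where L sinφ = r sinθ; differentiating, L cosφ·φ̇ = r ω cosθ.
L cosφ = √(L² − r² sin²θ) = 0.083889 m.
|ω_rod| = r ω |cosθ| / √(L² − r² sin²θ) = 0.0244·213·0.27899/0.083889 = 17.285 rad/s.

17.3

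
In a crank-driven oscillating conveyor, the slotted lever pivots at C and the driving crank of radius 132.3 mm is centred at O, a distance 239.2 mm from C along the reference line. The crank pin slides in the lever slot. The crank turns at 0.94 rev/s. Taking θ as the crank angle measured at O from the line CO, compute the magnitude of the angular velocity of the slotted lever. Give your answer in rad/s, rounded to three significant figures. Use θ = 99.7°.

1.12

ω = 5.906 rad/s (from 0.94 rev/s).
Crank pin A relative to C: A = (d + r cosθ, r sinθ); lever angle φ = atan2(r sinθ, d + r cosθ).
Differentiating tanφ: φ̇ = rω(d cosθ + r)/(d² + r² + 2dr cosθ).
d² + r² + 2dr cosθ = |CA|² = 0.0640558 m²;  d cosθ + r = +0.091997 m.
|ω_lever| = |0.1323·5.906·+0.091997| / 0.0640558 = 1.1222 rad/s.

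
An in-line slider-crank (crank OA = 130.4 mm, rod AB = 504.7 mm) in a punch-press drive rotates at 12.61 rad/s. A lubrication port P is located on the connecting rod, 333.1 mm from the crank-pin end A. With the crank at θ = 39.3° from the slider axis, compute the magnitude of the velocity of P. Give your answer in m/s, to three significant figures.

ω = 12.61 rad/s.  Crank-pin speed |V_A| = rω = 1.6443 m/s, perpendicular to OA.
Rod angle: sinφ = −(r/L) sinθ ⇒ φ = -9.419°; ω_rod = −rω cosθ/√(L²−r²sin²θ) = -2.5557 rad/s.
V_P = V_A + ω_rod × AP, with AP = 0.3331 m along the rod.
Components: V_Px = −rω sinθ − a·ω_rod·sinφ = -1.1808 m/s;  V_Py = rω cosθ + a·ω_rod·cosφ = +0.43264 m/s.
|V_P| = √(V_Px² + V_Py²) = 1.2576 m/s.

1.26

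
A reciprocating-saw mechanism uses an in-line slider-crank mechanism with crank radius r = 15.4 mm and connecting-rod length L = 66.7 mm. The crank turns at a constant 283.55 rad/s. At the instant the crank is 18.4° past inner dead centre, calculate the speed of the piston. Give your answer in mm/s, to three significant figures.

1680

ω = 283.6 rad/s
For an in-line slider-crank, x = r cosθ + √(L² − r² sin²θ), so v = −rω sinθ·[1 + r cosθ/√(L² − r² sin²θ)].
With r = 0.0154 m, L = 0.0667 m, θ = 18.4°: √(L² − r² sin²θ) = 0.066523 m.
v = −0.0154·283.6·0.31565·[1 + 0.0154·0.94888/0.066523] = -1.6811 m/s.
|v| = 1.6811 m/s = 1681.1 mm/s.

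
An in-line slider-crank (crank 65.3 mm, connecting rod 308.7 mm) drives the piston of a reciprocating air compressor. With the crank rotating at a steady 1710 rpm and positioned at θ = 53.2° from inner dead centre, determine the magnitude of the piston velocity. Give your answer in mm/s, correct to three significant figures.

10600

ω = 2π·1710/60 = 179.1 rad/s
For an in-line slider-crank, x = r cosθ + √(L² − r² sin²θ), so v = −rω sinθ·[1 + r cosθ/√(L² − r² sin²θ)].
With r = 0.0653 m, L = 0.3087 m, θ = 53.2°: √(L² − r² sin²θ) = 0.30424 m.
v = −0.0653·179.1·0.80073·[1 + 0.0653·0.59902/0.30424] = -10.567 m/s.
|v| = 10.567 m/s = 10567 mm/s.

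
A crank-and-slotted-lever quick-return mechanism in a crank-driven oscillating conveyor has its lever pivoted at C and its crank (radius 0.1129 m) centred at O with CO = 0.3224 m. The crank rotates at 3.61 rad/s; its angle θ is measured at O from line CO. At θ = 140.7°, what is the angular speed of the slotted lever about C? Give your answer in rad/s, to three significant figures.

ω = 3.61 rad/s
Crank pin A relative to C: A = (d + r cosθ, r sinθ); lever angle φ = atan2(r sinθ, d + r cosθ).
Differentiating tanφ: φ̇ = rω(d cosθ + r)/(d² + r² + 2dr cosθ).
d² + r² + 2dr cosθ = |CA|² = 0.0603542 m²;  d cosθ + r = -0.13659 m.
|ω_lever| = |0.1129·3.61·-0.13659| / 0.0603542 = 0.92236 rad/s.

0.922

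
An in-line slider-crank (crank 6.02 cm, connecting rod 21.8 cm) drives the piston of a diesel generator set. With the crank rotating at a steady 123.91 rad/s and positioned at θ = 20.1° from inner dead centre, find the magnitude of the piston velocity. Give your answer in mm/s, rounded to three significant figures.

ω = 123.9 rad/s
For an in-line slider-crank, x = r cosθ + √(L² − r² sin²θ), so v = −rω sinθ·[1 + r cosθ/√(L² − r² sin²θ)].
With r = 0.0602 m, L = 0.218 m, θ = 20.1°: √(L² − r² sin²θ) = 0.21702 m.
v = −0.0602·123.9·0.34366·[1 + 0.0602·0.93909/0.21702] = -3.2313 m/s.
|v| = 3.2313 m/s = 3231.3 mm/s.

3230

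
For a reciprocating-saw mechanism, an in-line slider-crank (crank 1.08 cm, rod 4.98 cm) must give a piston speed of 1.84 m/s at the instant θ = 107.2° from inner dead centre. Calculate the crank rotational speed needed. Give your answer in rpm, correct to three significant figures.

1820

For an in-line slider-crank, |v_piston| = rω|sinθ|·[1 + r cosθ/√(L² − r² sin²θ)].
With r = 0.0108 m, L = 0.0498 m, θ = 107.2°: the bracketed kinematic factor |dx/dθ| = 0.0096407 m.
ω = v/|dx/dθ| = 1.84/0.0096407 = 190.86 rad/s.
N = 60ω/(2π) = 1822.6 rpm.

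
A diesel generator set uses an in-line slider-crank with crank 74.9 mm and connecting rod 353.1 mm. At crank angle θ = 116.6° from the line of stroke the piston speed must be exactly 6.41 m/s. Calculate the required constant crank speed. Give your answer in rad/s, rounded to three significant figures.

106

For an in-line slider-crank, |v_piston| = rω|sinθ|·[1 + r cosθ/√(L² − r² sin²θ)].
With r = 0.0749 m, L = 0.3531 m, θ = 116.6°: the bracketed kinematic factor |dx/dθ| = 0.060494 m.
ω = v/|dx/dθ| = 6.41/0.060494 = 105.96 rad/s.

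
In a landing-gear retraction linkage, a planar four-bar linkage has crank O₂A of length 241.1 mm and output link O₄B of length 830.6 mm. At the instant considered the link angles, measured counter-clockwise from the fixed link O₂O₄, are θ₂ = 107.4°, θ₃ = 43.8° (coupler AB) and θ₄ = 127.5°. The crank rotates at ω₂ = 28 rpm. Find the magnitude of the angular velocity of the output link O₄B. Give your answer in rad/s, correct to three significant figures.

0.767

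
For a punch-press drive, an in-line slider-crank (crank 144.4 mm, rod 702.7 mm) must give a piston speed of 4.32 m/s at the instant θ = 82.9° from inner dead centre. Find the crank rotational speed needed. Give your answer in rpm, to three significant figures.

For an in-line slider-crank, |v_piston| = rω|sinθ|·[1 + r cosθ/√(L² − r² sin²θ)].
With r = 0.1444 m, L = 0.7027 m, θ = 82.9°: the bracketed kinematic factor |dx/dθ| = 0.14701 m.
ω = v/|dx/dθ| = 4.32/0.14701 = 29.386 rad/s.
N = 60ω/(2π) = 280.61 rpm.

281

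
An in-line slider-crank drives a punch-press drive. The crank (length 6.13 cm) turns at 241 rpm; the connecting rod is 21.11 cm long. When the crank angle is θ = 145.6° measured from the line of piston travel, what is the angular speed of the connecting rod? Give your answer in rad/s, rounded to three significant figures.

ω = 25.24 rad/s (converted from 241 rpm).
The rod makes angle φ with the slider axis where L sinφ = r sinθ; differentiating, L cosφ·φ̇ = r ω cosθ.
L cosφ = √(L² − r² sin²θ) = 0.20824 m.
|ω_rod| = r ω |cosθ| / √(L² − r² sin²θ) = 0.0613·25.24·0.82511/0.20824 = 6.1299 rad/s.

6.13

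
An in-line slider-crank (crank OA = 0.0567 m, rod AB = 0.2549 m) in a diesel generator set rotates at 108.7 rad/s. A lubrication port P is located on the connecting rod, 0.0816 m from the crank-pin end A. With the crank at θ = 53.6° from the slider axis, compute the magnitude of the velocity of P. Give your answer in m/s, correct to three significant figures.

5.74

ω = 108.7 rad/s.  Crank-pin speed |V_A| = rω = 6.1633 m/s, perpendicular to OA.
Rod angle: sinφ = −(r/L) sinθ ⇒ φ = -10.314°; ω_rod = −rω cosθ/√(L²−r²sin²θ) = -14.584 rad/s.
V_P = V_A + ω_rod × AP, with AP = 0.0816 m along the rod.
Components: V_Px = −rω sinθ − a·ω_rod·sinφ = -5.1739 m/s;  V_Py = rω cosθ + a·ω_rod·cosφ = +2.4866 m/s.
|V_P| = √(V_Px² + V_Py²) = 5.7404 m/s.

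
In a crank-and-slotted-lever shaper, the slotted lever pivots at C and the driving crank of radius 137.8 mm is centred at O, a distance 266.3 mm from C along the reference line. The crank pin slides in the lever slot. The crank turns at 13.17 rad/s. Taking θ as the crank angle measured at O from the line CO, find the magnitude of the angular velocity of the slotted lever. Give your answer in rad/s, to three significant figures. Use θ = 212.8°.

5.53

ω = 13.17 rad/s
Crank pin A relative to C: A = (d + r cosθ, r sinθ); lever angle φ = atan2(r sinθ, d + r cosθ).
Differentiating tanφ: φ̇ = rω(d cosθ + r)/(d² + r² + 2dr cosθ).
d² + r² + 2dr cosθ = |CA|² = 0.0282134 m²;  d cosθ + r = -0.086043 m.
|ω_lever| = |0.1378·13.17·-0.086043| / 0.0282134 = 5.5347 rad/s.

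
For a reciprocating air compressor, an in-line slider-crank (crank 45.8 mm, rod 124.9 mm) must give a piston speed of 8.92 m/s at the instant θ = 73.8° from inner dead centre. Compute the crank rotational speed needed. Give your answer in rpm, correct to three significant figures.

1750

For an in-line slider-crank, |v_piston| = rω|sinθ|·[1 + r cosθ/√(L² − r² sin²θ)].
With r = 0.0458 m, L = 0.1249 m, θ = 73.8°: the bracketed kinematic factor |dx/dθ| = 0.048789 m.
ω = v/|dx/dθ| = 8.92/0.048789 = 182.83 rad/s.
N = 60ω/(2π) = 1745.9 rpm.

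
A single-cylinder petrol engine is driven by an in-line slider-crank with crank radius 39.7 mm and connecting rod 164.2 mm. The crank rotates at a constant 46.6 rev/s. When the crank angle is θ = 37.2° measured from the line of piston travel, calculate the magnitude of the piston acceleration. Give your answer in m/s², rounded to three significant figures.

ω = 2π·46.6 = 292.8 rad/s
x(θ) = r cosθ + √(L² − r² sin²θ); with ω constant, a = ω²·d²x/dθ².
d²x/dθ² = −r cosθ − r²(cos2θ)/√u − r⁴ sin²2θ/(4u^{3/2}),  u = L² − r² sin²θ = 0.0263855 m².
Substituting r = 0.0397 m, L = 0.1642 m, θ = 37.2°: d²x/dθ² = -0.034366 m.
a = ω²·d²x/dθ² = (292.8)²·(-0.034366) = -2946.2 m/s²;  |a| = 2946.2 m/s².

2950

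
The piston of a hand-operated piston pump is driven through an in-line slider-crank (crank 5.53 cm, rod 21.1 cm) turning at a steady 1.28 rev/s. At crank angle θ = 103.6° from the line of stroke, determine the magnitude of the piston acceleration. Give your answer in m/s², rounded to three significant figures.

ω = 2π·1.28 = 8.042 rad/s
x(θ) = r cosθ + √(L² − r² sin²θ); with ω constant, a = ω²·d²x/dθ².
d²x/dθ² = −r cosθ − r²(cos2θ)/√u − r⁴ sin²2θ/(4u^{3/2}),  u = L² − r² sin²θ = 0.041632 m².
Substituting r = 0.0553 m, L = 0.211 m, θ = 103.6°: d²x/dθ² = +0.026276 m.
a = ω²·d²x/dθ² = (8.042)²·(+0.026276) = +1.6996 m/s²;  |a| = 1.6996 m/s².

1.70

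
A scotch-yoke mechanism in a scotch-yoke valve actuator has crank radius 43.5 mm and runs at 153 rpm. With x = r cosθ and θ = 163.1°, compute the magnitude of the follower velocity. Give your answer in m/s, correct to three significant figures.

0.203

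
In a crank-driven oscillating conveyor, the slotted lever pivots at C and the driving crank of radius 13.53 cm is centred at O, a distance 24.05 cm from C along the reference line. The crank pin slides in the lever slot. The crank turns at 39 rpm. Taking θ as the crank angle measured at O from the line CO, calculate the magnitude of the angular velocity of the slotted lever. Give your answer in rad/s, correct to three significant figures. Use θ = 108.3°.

ω = 4.084 rad/s (from 39 rpm).
Crank pin A relative to C: A = (d + r cosθ, r sinθ); lever angle φ = atan2(r sinθ, d + r cosθ).
Differentiating tanφ: φ̇ = rω(d cosθ + r)/(d² + r² + 2dr cosθ).
d² + r² + 2dr cosθ = |CA|² = 0.0557119 m²;  d cosθ + r = +0.059785 m.
|ω_lever| = |0.1353·4.084·+0.059785| / 0.0557119 = 0.59297 rad/s.

0.593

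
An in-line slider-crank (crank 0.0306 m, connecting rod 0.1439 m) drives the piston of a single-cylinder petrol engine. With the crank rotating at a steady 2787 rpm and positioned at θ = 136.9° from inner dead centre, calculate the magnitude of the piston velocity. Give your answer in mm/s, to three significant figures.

5140

ω = 2π·2787/60 = 291.9 rad/s
For an in-line slider-crank, x = r cosθ + √(L² − r² sin²θ), so v = −rω sinθ·[1 + r cosθ/√(L² − r² sin²θ)].
With r = 0.0306 m, L = 0.1439 m, θ = 136.9°: √(L² − r² sin²θ) = 0.14237 m.
v = −0.0306·291.9·0.68327·[1 + 0.0306·-0.73016/0.14237] = -5.1445 m/s.
|v| = 5.1445 m/s = 5144.5 mm/s.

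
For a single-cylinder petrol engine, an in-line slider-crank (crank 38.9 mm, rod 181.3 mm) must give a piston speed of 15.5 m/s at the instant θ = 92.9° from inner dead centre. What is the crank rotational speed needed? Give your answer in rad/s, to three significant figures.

403

For an in-line slider-crank, |v_piston| = rω|sinθ|·[1 + r cosθ/√(L² − r² sin²θ)].
With r = 0.0389 m, L = 0.1813 m, θ = 92.9°: the bracketed kinematic factor |dx/dθ| = 0.038418 m.
ω = v/|dx/dθ| = 15.5/0.038418 = 403.45 rad/s.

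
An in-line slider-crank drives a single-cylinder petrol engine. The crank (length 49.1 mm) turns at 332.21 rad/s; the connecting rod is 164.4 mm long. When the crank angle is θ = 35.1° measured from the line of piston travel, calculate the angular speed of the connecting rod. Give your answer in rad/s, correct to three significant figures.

ω = 332.2 rad/s
The rod makes angle φ with the slider axis where L sinφ = r sinθ; differentiating, L cosφ·φ̇ = r ω cosθ.
L cosφ = √(L² − r² sin²θ) = 0.16196 m.
|ω_rod| = r ω |cosθ| / √(L² − r² sin²θ) = 0.0491·332.2·0.81815/0.16196 = 82.4 rad/s.

82.4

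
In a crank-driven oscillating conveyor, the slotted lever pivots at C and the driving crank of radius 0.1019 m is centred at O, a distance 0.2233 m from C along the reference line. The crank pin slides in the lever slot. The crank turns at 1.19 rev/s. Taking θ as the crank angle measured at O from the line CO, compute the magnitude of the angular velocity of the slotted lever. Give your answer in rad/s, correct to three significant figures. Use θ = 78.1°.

1.62

ω = 7.477 rad/s (from 1.19 rev/s).
Crank pin A relative to C: A = (d + r cosθ, r sinθ); lever angle φ = atan2(r sinθ, d + r cosθ).
Differentiating tanφ: φ̇ = rω(d cosθ + r)/(d² + r² + 2dr cosθ).
d² + r² + 2dr cosθ = |CA|² = 0.0696306 m²;  d cosθ + r = +0.14795 m.
|ω_lever| = |0.1019·7.477·+0.14795| / 0.0696306 = 1.6188 rad/s.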